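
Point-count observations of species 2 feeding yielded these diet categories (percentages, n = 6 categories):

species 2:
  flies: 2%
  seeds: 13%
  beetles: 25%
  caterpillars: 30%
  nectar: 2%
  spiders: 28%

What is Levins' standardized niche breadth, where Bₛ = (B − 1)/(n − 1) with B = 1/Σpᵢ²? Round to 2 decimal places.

0.60

Convert percentages to proportions (divide by 100).
Σpᵢ² = 0.02² + 0.13² + 0.25² + 0.30² + 0.02² + 0.28² = 0.0004 + 0.0169 + 0.0625 + 0.0900 + 0.0004 + 0.0784 = 0.2486
B = 1 / 0.2486 = 4.0225
Bₛ = (B − 1)/(n − 1) = (4.0225 − 1)/(6 − 1) = 3.0225/5 = 0.6045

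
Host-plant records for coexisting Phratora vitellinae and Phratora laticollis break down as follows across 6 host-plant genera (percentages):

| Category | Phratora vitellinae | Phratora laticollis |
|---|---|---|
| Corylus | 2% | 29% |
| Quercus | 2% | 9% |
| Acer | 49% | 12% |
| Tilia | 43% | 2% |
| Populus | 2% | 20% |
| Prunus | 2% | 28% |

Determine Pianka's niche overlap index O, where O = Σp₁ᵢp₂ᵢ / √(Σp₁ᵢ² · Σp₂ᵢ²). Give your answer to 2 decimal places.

0.27

Convert percentages to proportions (divide by 100).
Σ p₁ᵢp₂ᵢ = 0.0058 + 0.0018 + 0.0588 + 0.0086 + 0.0040 + 0.0056 = 0.0846
Σp_1ᵢ² = 0.02² + 0.02² + 0.49² + 0.43² + 0.02² + 0.02² = 0.0004 + 0.0004 + 0.2401 + 0.1849 + 0.0004 + 0.0004 = 0.4266
Σp_2ᵢ² = 0.29² + 0.09² + 0.12² + 0.02² + 0.20² + 0.28² = 0.0841 + 0.0081 + 0.0144 + 0.0004 + 0.0400 + 0.0784 = 0.2254
O = 0.0846 / √(0.4266 × 0.2254) = 0.0846 / 0.31009 = 0.2728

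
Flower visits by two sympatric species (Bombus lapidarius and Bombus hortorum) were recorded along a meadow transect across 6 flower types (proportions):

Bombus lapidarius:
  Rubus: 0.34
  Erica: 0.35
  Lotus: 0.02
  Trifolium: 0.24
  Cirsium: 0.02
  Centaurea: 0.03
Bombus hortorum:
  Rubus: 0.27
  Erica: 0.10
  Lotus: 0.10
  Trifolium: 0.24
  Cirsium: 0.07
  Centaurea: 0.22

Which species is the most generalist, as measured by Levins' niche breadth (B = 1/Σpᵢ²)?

Bombus hortorum

Σp_lapiᵢ² = 0.34² + 0.35² + 0.02² + 0.24² + 0.02² + 0.03² = 0.1156 + 0.1225 + 0.0004 + 0.0576 + 0.0004 + 0.0009 = 0.2974
B_lapi = 1 / 0.2974 = 3.3625
Σp_hortᵢ² = 0.27² + 0.10² + 0.10² + 0.24² + 0.07² + 0.22² = 0.0729 + 0.0100 + 0.0100 + 0.0576 + 0.0049 + 0.0484 = 0.2038
B_hort = 1 / 0.2038 = 4.9068
Highest B → broadest niche (most generalist): Bombus hortorum (B = 4.91).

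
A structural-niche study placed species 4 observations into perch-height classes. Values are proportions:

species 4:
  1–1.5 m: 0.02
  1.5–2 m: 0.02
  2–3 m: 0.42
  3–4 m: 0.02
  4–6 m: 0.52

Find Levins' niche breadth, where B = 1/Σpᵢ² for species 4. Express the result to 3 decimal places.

2.232

Σpᵢ² = 0.02² + 0.02² + 0.42² + 0.02² + 0.52² = 0.0004 + 0.0004 + 0.1764 + 0.0004 + 0.2704 = 0.4480
B = 1 / 0.4480 = 2.23214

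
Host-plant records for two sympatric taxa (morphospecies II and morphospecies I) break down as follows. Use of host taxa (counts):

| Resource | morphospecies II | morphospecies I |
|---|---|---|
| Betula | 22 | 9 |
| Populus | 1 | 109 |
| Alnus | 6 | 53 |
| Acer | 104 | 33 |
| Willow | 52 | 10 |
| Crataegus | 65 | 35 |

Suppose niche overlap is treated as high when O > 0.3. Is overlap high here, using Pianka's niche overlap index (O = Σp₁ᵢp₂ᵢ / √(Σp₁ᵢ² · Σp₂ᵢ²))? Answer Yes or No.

Yes

Proportions for morphospecies II (n=250): 22/250=0.0880, 1/250=0.0040, 6/250=0.0240, 104/250=0.4160, 52/250=0.2080, 65/250=0.2600
Proportions for morphospecies I (n=249): 9/249=0.0361, 109/249=0.4378, 53/249=0.2129, 33/249=0.1325, 10/249=0.0402, 35/249=0.1406
Σ p₁ᵢp₂ᵢ = 0.003177 + 0.001751 + 0.005110 + 0.055120 + 0.008362 + 0.036556 = 0.110076
Σp_1ᵢ² = 0.0880² + 0.0040² + 0.0240² + 0.4160² + 0.2080² + 0.2600² = 0.007744 + 0.000016 + 0.000576 + 0.173056 + 0.043264 + 0.067600 = 0.292256
Σp_2ᵢ² = 0.0361² + 0.4378² + 0.2129² + 0.1325² + 0.0402² + 0.1406² = 0.001303 + 0.191669 + 0.045326 + 0.017556 + 0.001616 + 0.019768 = 0.277238
O = 0.110076 / √(0.292256 × 0.277238) = 0.110076 / 0.2846480 = 0.3867
O = 0.3867 > 0.3 → Yes.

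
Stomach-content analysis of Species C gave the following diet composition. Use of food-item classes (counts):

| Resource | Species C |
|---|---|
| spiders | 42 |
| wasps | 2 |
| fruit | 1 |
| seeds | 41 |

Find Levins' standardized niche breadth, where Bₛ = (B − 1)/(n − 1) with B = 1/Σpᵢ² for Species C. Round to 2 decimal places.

0.38

Proportions for Species C (n=86): 42/86=0.4884, 2/86=0.0233, 1/86=0.0116, 41/86=0.4767
Σpᵢ² = 0.4884² + 0.0233² + 0.0116² + 0.4767² = 0.238535 + 0.000543 + 0.000135 + 0.227243 = 0.466456
B = 1 / 0.466456 = 2.1438
Bₛ = (B − 1)/(n − 1) = (2.1438 − 1)/(4 − 1) = 1.1438/3 = 0.3813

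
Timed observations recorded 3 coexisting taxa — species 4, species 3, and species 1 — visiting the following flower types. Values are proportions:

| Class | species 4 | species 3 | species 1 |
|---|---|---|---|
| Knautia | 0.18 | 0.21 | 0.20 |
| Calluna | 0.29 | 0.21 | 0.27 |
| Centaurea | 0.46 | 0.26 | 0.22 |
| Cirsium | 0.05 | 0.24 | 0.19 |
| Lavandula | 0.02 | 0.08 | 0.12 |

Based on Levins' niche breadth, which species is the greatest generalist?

Σp_4ᵢ² = 0.18² + 0.29² + 0.46² + 0.05² + 0.02² = 0.0324 + 0.0841 + 0.2116 + 0.0025 + 0.0004 = 0.3310
B_4 = 1 / 0.3310 = 3.0211
Σp_3ᵢ² = 0.21² + 0.21² + 0.26² + 0.24² + 0.08² = 0.0441 + 0.0441 + 0.0676 + 0.0576 + 0.0064 = 0.2198
B_3 = 1 / 0.2198 = 4.5496
Σp_1ᵢ² = 0.20² + 0.27² + 0.22² + 0.19² + 0.12² = 0.0400 + 0.0729 + 0.0484 + 0.0361 + 0.0144 = 0.2118
B_1 = 1 / 0.2118 = 4.7214
Highest B → broadest niche (most generalist): species 1 (B = 4.72).

species 1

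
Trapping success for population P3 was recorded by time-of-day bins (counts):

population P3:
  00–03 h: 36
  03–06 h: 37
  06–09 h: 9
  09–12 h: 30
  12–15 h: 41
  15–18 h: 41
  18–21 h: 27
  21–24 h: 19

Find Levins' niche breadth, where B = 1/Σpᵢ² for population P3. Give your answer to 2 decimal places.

7.11

Proportions for population P3 (n=240): 36/240=0.1500, 37/240=0.1542, 9/240=0.0375, 30/240=0.1250, 41/240=0.1708, 41/240=0.1708, 27/240=0.1125, 19/240=0.0792
Σpᵢ² = 0.1500² + 0.1542² + 0.0375² + 0.1250² + 0.1708² + 0.1708² + 0.1125² + 0.0792² = 0.022500 + 0.023778 + 0.001406 + 0.015625 + 0.029173 + 0.029173 + 0.012656 + 0.006273 = 0.140584
B = 1 / 0.140584 = 7.1132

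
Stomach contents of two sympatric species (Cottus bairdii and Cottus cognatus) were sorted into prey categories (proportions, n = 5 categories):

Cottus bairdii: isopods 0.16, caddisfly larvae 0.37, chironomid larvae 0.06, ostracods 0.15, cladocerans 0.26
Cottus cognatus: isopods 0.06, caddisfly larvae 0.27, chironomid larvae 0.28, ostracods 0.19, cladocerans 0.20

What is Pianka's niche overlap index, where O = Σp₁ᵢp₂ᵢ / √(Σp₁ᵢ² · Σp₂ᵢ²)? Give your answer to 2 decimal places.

0.85

Σ p₁ᵢp₂ᵢ = 0.0096 + 0.0999 + 0.0168 + 0.0285 + 0.0520 = 0.2068
Σp_1ᵢ² = 0.16² + 0.37² + 0.06² + 0.15² + 0.26² = 0.0256 + 0.1369 + 0.0036 + 0.0225 + 0.0676 = 0.2562
Σp_2ᵢ² = 0.06² + 0.27² + 0.28² + 0.19² + 0.20² = 0.0036 + 0.0729 + 0.0784 + 0.0361 + 0.0400 = 0.2310
O = 0.2068 / √(0.2562 × 0.2310) = 0.2068 / 0.24327 = 0.8501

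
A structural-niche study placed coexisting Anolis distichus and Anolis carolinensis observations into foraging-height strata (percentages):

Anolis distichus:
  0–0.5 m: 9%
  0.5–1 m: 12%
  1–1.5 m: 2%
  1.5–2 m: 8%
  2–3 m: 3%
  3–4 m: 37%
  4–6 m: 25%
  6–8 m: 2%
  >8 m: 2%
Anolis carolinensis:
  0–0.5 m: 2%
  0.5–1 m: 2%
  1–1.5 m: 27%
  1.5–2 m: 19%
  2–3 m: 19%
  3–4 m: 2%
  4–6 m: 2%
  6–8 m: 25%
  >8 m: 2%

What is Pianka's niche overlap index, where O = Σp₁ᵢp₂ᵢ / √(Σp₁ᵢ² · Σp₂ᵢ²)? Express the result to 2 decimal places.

Convert percentages to proportions (divide by 100).
Σ p₁ᵢp₂ᵢ = 0.0018 + 0.0024 + 0.0054 + 0.0152 + 0.0057 + 0.0074 + 0.0050 + 0.0050 + 0.0004 = 0.0483
Σp_1ᵢ² = 0.09² + 0.12² + 0.02² + 0.08² + 0.03² + 0.37² + 0.25² + 0.02² + 0.02² = 0.0081 + 0.0144 + 0.0004 + 0.0064 + 0.0009 + 0.1369 + 0.0625 + 0.0004 + 0.0004 = 0.2304
Σp_2ᵢ² = 0.02² + 0.02² + 0.27² + 0.19² + 0.19² + 0.02² + 0.02² + 0.25² + 0.02² = 0.0004 + 0.0004 + 0.0729 + 0.0361 + 0.0361 + 0.0004 + 0.0004 + 0.0625 + 0.0004 = 0.2096
O = 0.0483 / √(0.2304 × 0.2096) = 0.0483 / 0.21975 = 0.2198

0.22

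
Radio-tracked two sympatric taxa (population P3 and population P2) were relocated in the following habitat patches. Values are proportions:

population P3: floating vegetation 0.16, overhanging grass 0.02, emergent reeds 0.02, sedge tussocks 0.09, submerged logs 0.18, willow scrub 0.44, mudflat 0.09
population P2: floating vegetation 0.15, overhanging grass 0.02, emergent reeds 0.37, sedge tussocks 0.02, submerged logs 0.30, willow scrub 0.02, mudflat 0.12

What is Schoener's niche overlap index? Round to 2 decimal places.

0.50

Σ|p₁ᵢ − p₂ᵢ| = 0.01 + 0.00 + 0.35 + 0.07 + 0.12 + 0.42 + 0.03 = 1.00
D = 1 − ½ × 1.00 = 1 − 0.500 = 0.5000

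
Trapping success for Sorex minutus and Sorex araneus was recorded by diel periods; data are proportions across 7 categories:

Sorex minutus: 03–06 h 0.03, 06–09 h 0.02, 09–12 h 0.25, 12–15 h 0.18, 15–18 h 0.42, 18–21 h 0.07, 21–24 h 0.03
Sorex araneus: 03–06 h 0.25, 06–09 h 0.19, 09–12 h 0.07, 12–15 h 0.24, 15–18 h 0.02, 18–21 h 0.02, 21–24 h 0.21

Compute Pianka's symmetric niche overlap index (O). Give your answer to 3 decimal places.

0.368

Σ p₁ᵢp₂ᵢ = 0.0075 + 0.0038 + 0.0175 + 0.0432 + 0.0084 + 0.0014 + 0.0063 = 0.0881
Σp_1ᵢ² = 0.03² + 0.02² + 0.25² + 0.18² + 0.42² + 0.07² + 0.03² = 0.0009 + 0.0004 + 0.0625 + 0.0324 + 0.1764 + 0.0049 + 0.0009 = 0.2784
Σp_2ᵢ² = 0.25² + 0.19² + 0.07² + 0.24² + 0.02² + 0.02² + 0.21² = 0.0625 + 0.0361 + 0.0049 + 0.0576 + 0.0004 + 0.0004 + 0.0441 = 0.2060
O = 0.0881 / √(0.2784 × 0.2060) = 0.0881 / 0.239479 = 0.36788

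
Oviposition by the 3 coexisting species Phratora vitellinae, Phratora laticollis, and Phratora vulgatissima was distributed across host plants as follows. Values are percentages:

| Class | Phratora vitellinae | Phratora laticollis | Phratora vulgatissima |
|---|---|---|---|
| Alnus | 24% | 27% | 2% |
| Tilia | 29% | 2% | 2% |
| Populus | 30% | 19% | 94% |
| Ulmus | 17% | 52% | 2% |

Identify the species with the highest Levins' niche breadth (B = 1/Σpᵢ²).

Phratora vitellinae

Convert percentages to proportions (divide by 100).
Σp_viteᵢ² = 0.24² + 0.29² + 0.30² + 0.17² = 0.0576 + 0.0841 + 0.0900 + 0.0289 = 0.2606
B_vite = 1 / 0.2606 = 3.8373
Σp_latiᵢ² = 0.27² + 0.02² + 0.19² + 0.52² = 0.0729 + 0.0004 + 0.0361 + 0.2704 = 0.3798
B_lati = 1 / 0.3798 = 2.6330
Σp_vulgᵢ² = 0.02² + 0.02² + 0.94² + 0.02² = 0.0004 + 0.0004 + 0.8836 + 0.0004 = 0.8848
B_vulg = 1 / 0.8848 = 1.1302
Highest B → broadest niche (most generalist): Phratora vitellinae (B = 3.84).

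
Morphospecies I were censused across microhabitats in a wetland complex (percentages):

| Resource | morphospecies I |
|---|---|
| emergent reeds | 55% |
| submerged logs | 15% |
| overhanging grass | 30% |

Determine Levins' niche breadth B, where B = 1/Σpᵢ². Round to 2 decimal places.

Convert percentages to proportions (divide by 100).
Σpᵢ² = 0.55² + 0.15² + 0.30² = 0.3025 + 0.0225 + 0.0900 = 0.4150
B = 1 / 0.4150 = 2.4096

2.41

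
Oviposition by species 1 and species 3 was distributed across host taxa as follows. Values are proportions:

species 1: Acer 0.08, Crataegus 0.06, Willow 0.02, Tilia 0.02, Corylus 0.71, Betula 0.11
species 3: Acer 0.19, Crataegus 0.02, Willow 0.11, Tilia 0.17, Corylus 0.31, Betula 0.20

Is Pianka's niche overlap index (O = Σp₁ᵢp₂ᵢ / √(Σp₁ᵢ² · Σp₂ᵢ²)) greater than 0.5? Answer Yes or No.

Σ p₁ᵢp₂ᵢ = 0.0152 + 0.0012 + 0.0022 + 0.0034 + 0.2201 + 0.0220 = 0.2641
Σp_1ᵢ² = 0.08² + 0.06² + 0.02² + 0.02² + 0.71² + 0.11² = 0.0064 + 0.0036 + 0.0004 + 0.0004 + 0.5041 + 0.0121 = 0.5270
Σp_2ᵢ² = 0.19² + 0.02² + 0.11² + 0.17² + 0.31² + 0.20² = 0.0361 + 0.0004 + 0.0121 + 0.0289 + 0.0961 + 0.0400 = 0.2136
O = 0.2641 / √(0.5270 × 0.2136) = 0.2641 / 0.33551 = 0.7872
O = 0.7872 > 0.5 → Yes.

Yes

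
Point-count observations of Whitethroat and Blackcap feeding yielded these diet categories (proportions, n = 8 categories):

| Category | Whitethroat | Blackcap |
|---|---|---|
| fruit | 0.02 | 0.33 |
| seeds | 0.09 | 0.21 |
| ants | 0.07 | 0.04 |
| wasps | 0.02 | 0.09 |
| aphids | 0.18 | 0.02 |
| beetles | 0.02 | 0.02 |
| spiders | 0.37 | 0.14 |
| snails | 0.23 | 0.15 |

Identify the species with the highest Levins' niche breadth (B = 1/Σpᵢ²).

Blackcap

Σp_Whitᵢ² = 0.02² + 0.09² + 0.07² + 0.02² + 0.18² + 0.02² + 0.37² + 0.23² = 0.0004 + 0.0081 + 0.0049 + 0.0004 + 0.0324 + 0.0004 + 0.1369 + 0.0529 = 0.2364
B_Whit = 1 / 0.2364 = 4.2301
Σp_Blacᵢ² = 0.33² + 0.21² + 0.04² + 0.09² + 0.02² + 0.02² + 0.14² + 0.15² = 0.1089 + 0.0441 + 0.0016 + 0.0081 + 0.0004 + 0.0004 + 0.0196 + 0.0225 = 0.2056
B_Blac = 1 / 0.2056 = 4.8638
Highest B → broadest niche (most generalist): Blackcap (B = 4.86).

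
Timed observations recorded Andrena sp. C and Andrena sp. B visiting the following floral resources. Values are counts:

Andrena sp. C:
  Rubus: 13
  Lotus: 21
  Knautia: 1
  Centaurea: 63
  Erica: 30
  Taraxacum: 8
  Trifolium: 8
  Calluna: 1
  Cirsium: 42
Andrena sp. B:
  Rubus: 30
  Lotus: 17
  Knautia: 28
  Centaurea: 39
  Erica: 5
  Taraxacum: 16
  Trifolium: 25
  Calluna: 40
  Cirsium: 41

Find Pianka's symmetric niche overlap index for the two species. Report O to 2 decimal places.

0.73

Proportions for Andrena sp. C (n=187): 13/187=0.0695, 21/187=0.1123, 1/187=0.0053, 63/187=0.3369, 30/187=0.1604, 8/187=0.0428, 8/187=0.0428, 1/187=0.0053, 42/187=0.2246
Proportions for Andrena sp. B (n=241): 30/241=0.1245, 17/241=0.0705, 28/241=0.1162, 39/241=0.1618, 5/241=0.0207, 16/241=0.0664, 25/241=0.1037, 40/241=0.1660, 41/241=0.1701
Σ p₁ᵢp₂ᵢ = 0.008653 + 0.007917 + 0.000616 + 0.054510 + 0.003320 + 0.002842 + 0.004438 + 0.000880 + 0.038204 = 0.121380
Σp_1ᵢ² = 0.0695² + 0.1123² + 0.0053² + 0.3369² + 0.1604² + 0.0428² + 0.0428² + 0.0053² + 0.2246² = 0.004830 + 0.012611 + 0.000028 + 0.113502 + 0.025728 + 0.001832 + 0.001832 + 0.000028 + 0.050445 = 0.210836
Σp_2ᵢ² = 0.1245² + 0.0705² + 0.1162² + 0.1618² + 0.0207² + 0.0664² + 0.1037² + 0.1660² + 0.1701² = 0.015500 + 0.004970 + 0.013502 + 0.026179 + 0.000428 + 0.004409 + 0.010754 + 0.027556 + 0.028934 = 0.132232
O = 0.121380 / √(0.210836 × 0.132232) = 0.121380 / 0.1669709 = 0.7270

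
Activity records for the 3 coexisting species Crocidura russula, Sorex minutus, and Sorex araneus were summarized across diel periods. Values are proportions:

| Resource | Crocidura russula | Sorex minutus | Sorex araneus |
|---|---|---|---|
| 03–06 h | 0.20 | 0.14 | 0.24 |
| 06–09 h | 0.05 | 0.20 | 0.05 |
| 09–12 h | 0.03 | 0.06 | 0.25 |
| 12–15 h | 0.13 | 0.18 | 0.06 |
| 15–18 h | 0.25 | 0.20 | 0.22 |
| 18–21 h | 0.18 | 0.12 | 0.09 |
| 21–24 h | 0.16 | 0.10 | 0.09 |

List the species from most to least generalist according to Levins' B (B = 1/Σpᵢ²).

Σp_russᵢ² = 0.20² + 0.05² + 0.03² + 0.13² + 0.25² + 0.18² + 0.16² = 0.0400 + 0.0025 + 0.0009 + 0.0169 + 0.0625 + 0.0324 + 0.0256 = 0.1808
B_russ = 1 / 0.1808 = 5.5310
Σp_minuᵢ² = 0.14² + 0.20² + 0.06² + 0.18² + 0.20² + 0.12² + 0.10² = 0.0196 + 0.0400 + 0.0036 + 0.0324 + 0.0400 + 0.0144 + 0.0100 = 0.1600
B_minu = 1 / 0.1600 = 6.2500
Σp_aranᵢ² = 0.24² + 0.05² + 0.25² + 0.06² + 0.22² + 0.09² + 0.09² = 0.0576 + 0.0025 + 0.0625 + 0.0036 + 0.0484 + 0.0081 + 0.0081 = 0.1908
B_aran = 1 / 0.1908 = 5.2411
Ranking by B (broadest → narrowest): Sorex minutus (6.25) > Crocidura russula (5.53) > Sorex araneus (5.24)

Sorex minutus > Crocidura russula > Sorex araneus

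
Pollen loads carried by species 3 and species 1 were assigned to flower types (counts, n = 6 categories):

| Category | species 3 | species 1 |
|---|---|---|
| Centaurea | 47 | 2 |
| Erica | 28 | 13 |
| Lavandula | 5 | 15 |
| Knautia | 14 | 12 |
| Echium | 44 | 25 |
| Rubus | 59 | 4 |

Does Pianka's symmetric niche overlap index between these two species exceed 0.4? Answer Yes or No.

Yes

Proportions for species 3 (n=197): 47/197=0.2386, 28/197=0.1421, 5/197=0.0254, 14/197=0.0711, 44/197=0.2234, 59/197=0.2995
Proportions for species 1 (n=71): 2/71=0.0282, 13/71=0.1831, 15/71=0.2113, 12/71=0.1690, 25/71=0.3521, 4/71=0.0563
Σ p₁ᵢp₂ᵢ = 0.006729 + 0.026019 + 0.005367 + 0.012016 + 0.078659 + 0.016862 = 0.145652
Σp_1ᵢ² = 0.2386² + 0.1421² + 0.0254² + 0.0711² + 0.2234² + 0.2995² = 0.056930 + 0.020192 + 0.000645 + 0.005055 + 0.049908 + 0.089700 = 0.222430
Σp_2ᵢ² = 0.0282² + 0.1831² + 0.2113² + 0.1690² + 0.3521² + 0.0563² = 0.000795 + 0.033526 + 0.044648 + 0.028561 + 0.123974 + 0.003170 = 0.234674
O = 0.145652 / √(0.222430 × 0.234674) = 0.145652 / 0.2284700 = 0.6375
O = 0.6375 > 0.4 → Yes.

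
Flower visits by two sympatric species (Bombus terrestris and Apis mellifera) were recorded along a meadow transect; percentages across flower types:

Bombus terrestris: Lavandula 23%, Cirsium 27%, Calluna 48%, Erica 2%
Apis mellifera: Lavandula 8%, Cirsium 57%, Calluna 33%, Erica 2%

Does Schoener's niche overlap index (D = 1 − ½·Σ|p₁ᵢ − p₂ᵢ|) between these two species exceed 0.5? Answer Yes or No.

Convert percentages to proportions (divide by 100).
Σ|p₁ᵢ − p₂ᵢ| = 0.15 + 0.30 + 0.15 + 0.00 = 0.60
D = 1 − ½ × 0.60 = 1 − 0.300 = 0.7000
D = 0.7000 > 0.5 → Yes.

Yes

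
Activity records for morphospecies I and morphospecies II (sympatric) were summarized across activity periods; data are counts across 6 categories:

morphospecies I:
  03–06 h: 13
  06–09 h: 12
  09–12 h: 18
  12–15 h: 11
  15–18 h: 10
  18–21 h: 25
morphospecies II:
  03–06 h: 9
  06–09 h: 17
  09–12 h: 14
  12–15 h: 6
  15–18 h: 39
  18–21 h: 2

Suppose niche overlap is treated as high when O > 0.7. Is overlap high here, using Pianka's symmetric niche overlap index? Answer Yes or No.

No

Proportions for morphospecies I (n=89): 13/89=0.1461, 12/89=0.1348, 18/89=0.2022, 11/89=0.1236, 10/89=0.1124, 25/89=0.2809
Proportions for morphospecies II (n=87): 9/87=0.1034, 17/87=0.1954, 14/87=0.1609, 6/87=0.0690, 39/87=0.4483, 2/87=0.0230
Σ p₁ᵢp₂ᵢ = 0.015107 + 0.026340 + 0.032534 + 0.008528 + 0.050389 + 0.006461 = 0.139359
Σp_1ᵢ² = 0.1461² + 0.1348² + 0.2022² + 0.1236² + 0.1124² + 0.2809² = 0.021345 + 0.018171 + 0.040885 + 0.015277 + 0.012634 + 0.078905 = 0.187217
Σp_2ᵢ² = 0.1034² + 0.1954² + 0.1609² + 0.0690² + 0.4483² + 0.0230² = 0.010692 + 0.038181 + 0.025889 + 0.004761 + 0.200973 + 0.000529 = 0.281025
O = 0.139359 / √(0.187217 × 0.281025) = 0.139359 / 0.2293745 = 0.6076
O = 0.6076 < 0.7 → No.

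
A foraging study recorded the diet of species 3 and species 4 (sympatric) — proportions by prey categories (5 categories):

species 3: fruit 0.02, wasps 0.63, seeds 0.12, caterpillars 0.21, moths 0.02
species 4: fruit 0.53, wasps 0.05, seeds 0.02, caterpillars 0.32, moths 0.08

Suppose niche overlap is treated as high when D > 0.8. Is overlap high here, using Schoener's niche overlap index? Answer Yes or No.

No

Σ|p₁ᵢ − p₂ᵢ| = 0.51 + 0.58 + 0.10 + 0.11 + 0.06 = 1.36
D = 1 − ½ × 1.36 = 1 − 0.680 = 0.3200
D = 0.3200 < 0.8 → No.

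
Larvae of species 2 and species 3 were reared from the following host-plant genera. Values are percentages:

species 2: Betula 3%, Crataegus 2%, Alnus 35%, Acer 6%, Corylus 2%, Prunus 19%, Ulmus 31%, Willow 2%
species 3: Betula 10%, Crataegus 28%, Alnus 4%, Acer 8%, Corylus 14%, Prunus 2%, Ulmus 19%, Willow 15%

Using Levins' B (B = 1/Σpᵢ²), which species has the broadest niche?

species 3

Convert percentages to proportions (divide by 100).
Σp_2ᵢ² = 0.03² + 0.02² + 0.35² + 0.06² + 0.02² + 0.19² + 0.31² + 0.02² = 0.0009 + 0.0004 + 0.1225 + 0.0036 + 0.0004 + 0.0361 + 0.0961 + 0.0004 = 0.2604
B_2 = 1 / 0.2604 = 3.8402
Σp_3ᵢ² = 0.10² + 0.28² + 0.04² + 0.08² + 0.14² + 0.02² + 0.19² + 0.15² = 0.0100 + 0.0784 + 0.0016 + 0.0064 + 0.0196 + 0.0004 + 0.0361 + 0.0225 = 0.1750
B_3 = 1 / 0.1750 = 5.7143
Highest B → broadest niche (most generalist): species 3 (B = 5.71).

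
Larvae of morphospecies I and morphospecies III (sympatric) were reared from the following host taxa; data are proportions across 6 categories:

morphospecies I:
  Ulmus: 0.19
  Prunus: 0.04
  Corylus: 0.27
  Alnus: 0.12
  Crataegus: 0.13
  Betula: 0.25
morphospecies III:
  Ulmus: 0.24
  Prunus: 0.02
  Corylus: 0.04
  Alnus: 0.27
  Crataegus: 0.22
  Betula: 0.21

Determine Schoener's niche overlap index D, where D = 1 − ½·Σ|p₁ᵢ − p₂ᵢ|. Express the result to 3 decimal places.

Σ|p₁ᵢ − p₂ᵢ| = 0.05 + 0.02 + 0.23 + 0.15 + 0.09 + 0.04 = 0.58
D = 1 − ½ × 0.58 = 1 − 0.290 = 0.71000

0.710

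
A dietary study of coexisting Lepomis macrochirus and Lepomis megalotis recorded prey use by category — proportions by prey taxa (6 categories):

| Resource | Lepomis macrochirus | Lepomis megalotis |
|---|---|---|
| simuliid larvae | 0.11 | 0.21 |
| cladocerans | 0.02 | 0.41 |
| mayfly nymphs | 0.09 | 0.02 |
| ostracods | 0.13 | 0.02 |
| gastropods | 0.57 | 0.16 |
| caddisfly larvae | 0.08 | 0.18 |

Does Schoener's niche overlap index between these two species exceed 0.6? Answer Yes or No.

Σ|p₁ᵢ − p₂ᵢ| = 0.10 + 0.39 + 0.07 + 0.11 + 0.41 + 0.10 = 1.18
D = 1 − ½ × 1.18 = 1 − 0.590 = 0.4100
D = 0.4100 < 0.6 → No.

No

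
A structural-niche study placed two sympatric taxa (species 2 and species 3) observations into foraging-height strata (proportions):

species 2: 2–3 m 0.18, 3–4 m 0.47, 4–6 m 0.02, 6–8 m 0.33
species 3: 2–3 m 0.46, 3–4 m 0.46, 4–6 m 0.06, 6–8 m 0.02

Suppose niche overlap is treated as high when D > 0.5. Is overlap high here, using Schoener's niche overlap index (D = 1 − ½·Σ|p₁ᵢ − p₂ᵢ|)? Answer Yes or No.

Σ|p₁ᵢ − p₂ᵢ| = 0.28 + 0.01 + 0.04 + 0.31 = 0.64
D = 1 − ½ × 0.64 = 1 − 0.320 = 0.6800
D = 0.6800 > 0.5 → Yes.

Yes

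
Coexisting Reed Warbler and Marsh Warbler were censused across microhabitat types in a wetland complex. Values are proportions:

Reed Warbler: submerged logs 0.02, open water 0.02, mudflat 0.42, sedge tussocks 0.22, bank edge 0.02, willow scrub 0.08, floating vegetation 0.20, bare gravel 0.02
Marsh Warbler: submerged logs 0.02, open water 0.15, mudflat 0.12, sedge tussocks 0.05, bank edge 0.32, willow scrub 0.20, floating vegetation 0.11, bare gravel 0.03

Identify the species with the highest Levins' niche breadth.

Σp_Reedᵢ² = 0.02² + 0.02² + 0.42² + 0.22² + 0.02² + 0.08² + 0.20² + 0.02² = 0.0004 + 0.0004 + 0.1764 + 0.0484 + 0.0004 + 0.0064 + 0.0400 + 0.0004 = 0.2728
B_Reed = 1 / 0.2728 = 3.6657
Σp_Marsᵢ² = 0.02² + 0.15² + 0.12² + 0.05² + 0.32² + 0.20² + 0.11² + 0.03² = 0.0004 + 0.0225 + 0.0144 + 0.0025 + 0.1024 + 0.0400 + 0.0121 + 0.0009 = 0.1952
B_Mars = 1 / 0.1952 = 5.1230
Highest B → broadest niche (most generalist): Marsh Warbler (B = 5.12).

Marsh Warbler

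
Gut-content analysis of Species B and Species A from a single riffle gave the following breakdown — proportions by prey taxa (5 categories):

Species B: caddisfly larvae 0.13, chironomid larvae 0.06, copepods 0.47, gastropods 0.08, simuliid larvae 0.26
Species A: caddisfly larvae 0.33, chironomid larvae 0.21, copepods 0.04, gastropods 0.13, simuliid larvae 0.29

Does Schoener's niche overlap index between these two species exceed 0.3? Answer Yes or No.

Σ|p₁ᵢ − p₂ᵢ| = 0.20 + 0.15 + 0.43 + 0.05 + 0.03 = 0.86
D = 1 − ½ × 0.86 = 1 − 0.430 = 0.5700
D = 0.5700 > 0.3 → Yes.

Yes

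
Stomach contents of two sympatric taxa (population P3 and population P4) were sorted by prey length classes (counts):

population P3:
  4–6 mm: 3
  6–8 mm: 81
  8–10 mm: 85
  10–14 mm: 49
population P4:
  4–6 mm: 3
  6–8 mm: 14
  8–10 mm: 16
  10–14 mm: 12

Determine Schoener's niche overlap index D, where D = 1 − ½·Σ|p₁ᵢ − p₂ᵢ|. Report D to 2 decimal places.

0.91

Proportions for population P3 (n=218): 3/218=0.0138, 81/218=0.3716, 85/218=0.3899, 49/218=0.2248
Proportions for population P4 (n=45): 3/45=0.0667, 14/45=0.3111, 16/45=0.3556, 12/45=0.2667
Σ|p₁ᵢ − p₂ᵢ| = 0.0529 + 0.0605 + 0.0343 + 0.0419 = 0.1896
D = 1 − ½ × 0.1896 = 1 − 0.09480 = 0.90520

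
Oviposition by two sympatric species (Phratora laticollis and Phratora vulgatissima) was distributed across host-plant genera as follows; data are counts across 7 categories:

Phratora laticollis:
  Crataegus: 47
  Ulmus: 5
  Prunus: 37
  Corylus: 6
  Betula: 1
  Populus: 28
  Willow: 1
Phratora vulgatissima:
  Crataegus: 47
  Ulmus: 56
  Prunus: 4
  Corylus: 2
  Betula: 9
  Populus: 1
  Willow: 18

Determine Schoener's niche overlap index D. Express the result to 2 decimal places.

0.45

Proportions for Phratora laticollis (n=125): 47/125=0.3760, 5/125=0.0400, 37/125=0.2960, 6/125=0.0480, 1/125=0.0080, 28/125=0.2240, 1/125=0.0080
Proportions for Phratora vulgatissima (n=137): 47/137=0.3431, 56/137=0.4088, 4/137=0.0292, 2/137=0.0146, 9/137=0.0657, 1/137=0.0073, 18/137=0.1314
Σ|p₁ᵢ − p₂ᵢ| = 0.0329 + 0.3688 + 0.2668 + 0.0334 + 0.0577 + 0.2167 + 0.1234 = 1.0997
D = 1 − ½ × 1.0997 = 1 − 0.54985 = 0.45015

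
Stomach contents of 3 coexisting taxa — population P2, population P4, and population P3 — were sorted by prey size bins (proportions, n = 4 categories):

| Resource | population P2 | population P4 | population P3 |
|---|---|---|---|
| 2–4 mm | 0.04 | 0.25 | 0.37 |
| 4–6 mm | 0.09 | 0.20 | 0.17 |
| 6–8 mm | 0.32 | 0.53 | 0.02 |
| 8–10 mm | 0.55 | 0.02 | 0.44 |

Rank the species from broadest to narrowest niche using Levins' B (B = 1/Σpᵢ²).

population P3 > population P4 > population P2

Σp_P2ᵢ² = 0.04² + 0.09² + 0.32² + 0.55² = 0.0016 + 0.0081 + 0.1024 + 0.3025 = 0.4146
B_P2 = 1 / 0.4146 = 2.4120
Σp_P4ᵢ² = 0.25² + 0.20² + 0.53² + 0.02² = 0.0625 + 0.0400 + 0.2809 + 0.0004 = 0.3838
B_P4 = 1 / 0.3838 = 2.6055
Σp_P3ᵢ² = 0.37² + 0.17² + 0.02² + 0.44² = 0.1369 + 0.0289 + 0.0004 + 0.1936 = 0.3598
B_P3 = 1 / 0.3598 = 2.7793
Ranking by B (broadest → narrowest): population P3 (2.78) > population P4 (2.61) > population P2 (2.41)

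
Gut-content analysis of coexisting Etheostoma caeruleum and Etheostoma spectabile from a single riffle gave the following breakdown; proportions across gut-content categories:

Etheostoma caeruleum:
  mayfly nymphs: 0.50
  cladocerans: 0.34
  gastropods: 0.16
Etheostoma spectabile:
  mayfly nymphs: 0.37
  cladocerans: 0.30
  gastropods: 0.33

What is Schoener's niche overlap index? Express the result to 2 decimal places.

0.83

Σ|p₁ᵢ − p₂ᵢ| = 0.13 + 0.04 + 0.17 = 0.34
D = 1 − ½ × 0.34 = 1 − 0.170 = 0.8300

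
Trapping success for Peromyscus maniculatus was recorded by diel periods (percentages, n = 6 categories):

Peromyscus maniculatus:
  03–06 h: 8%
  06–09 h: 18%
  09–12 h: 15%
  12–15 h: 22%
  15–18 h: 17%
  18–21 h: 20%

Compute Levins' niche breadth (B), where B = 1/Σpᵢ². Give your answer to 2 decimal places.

Convert percentages to proportions (divide by 100).
Σpᵢ² = 0.08² + 0.18² + 0.15² + 0.22² + 0.17² + 0.20² = 0.0064 + 0.0324 + 0.0225 + 0.0484 + 0.0289 + 0.0400 = 0.1786
B = 1 / 0.1786 = 5.5991

5.60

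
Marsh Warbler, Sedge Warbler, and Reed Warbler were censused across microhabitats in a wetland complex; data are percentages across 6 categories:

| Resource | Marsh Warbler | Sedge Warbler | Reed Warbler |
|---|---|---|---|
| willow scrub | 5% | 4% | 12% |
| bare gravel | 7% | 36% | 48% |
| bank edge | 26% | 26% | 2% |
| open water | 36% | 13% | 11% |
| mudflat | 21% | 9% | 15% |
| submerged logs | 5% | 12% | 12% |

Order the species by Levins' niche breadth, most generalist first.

Convert percentages to proportions (divide by 100).
Σp_Marsᵢ² = 0.05² + 0.07² + 0.26² + 0.36² + 0.21² + 0.05² = 0.0025 + 0.0049 + 0.0676 + 0.1296 + 0.0441 + 0.0025 = 0.2512
B_Mars = 1 / 0.2512 = 3.9809
Σp_Sedgᵢ² = 0.04² + 0.36² + 0.26² + 0.13² + 0.09² + 0.12² = 0.0016 + 0.1296 + 0.0676 + 0.0169 + 0.0081 + 0.0144 = 0.2382
B_Sedg = 1 / 0.2382 = 4.1982
Σp_Reedᵢ² = 0.12² + 0.48² + 0.02² + 0.11² + 0.15² + 0.12² = 0.0144 + 0.2304 + 0.0004 + 0.0121 + 0.0225 + 0.0144 = 0.2942
B_Reed = 1 / 0.2942 = 3.3990
Ranking by B (broadest → narrowest): Sedge Warbler (4.20) > Marsh Warbler (3.98) > Reed Warbler (3.40)

Sedge Warbler > Marsh Warbler > Reed Warbler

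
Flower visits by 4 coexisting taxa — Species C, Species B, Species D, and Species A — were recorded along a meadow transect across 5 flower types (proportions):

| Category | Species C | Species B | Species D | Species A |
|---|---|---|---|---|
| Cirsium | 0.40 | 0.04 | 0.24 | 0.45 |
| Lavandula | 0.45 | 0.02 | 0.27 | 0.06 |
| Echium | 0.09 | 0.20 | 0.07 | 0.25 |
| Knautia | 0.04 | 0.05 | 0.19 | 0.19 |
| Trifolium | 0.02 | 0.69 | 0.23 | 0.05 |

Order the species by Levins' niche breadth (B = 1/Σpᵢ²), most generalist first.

Species D > Species A > Species C > Species B

Σp_Cᵢ² = 0.40² + 0.45² + 0.09² + 0.04² + 0.02² = 0.1600 + 0.2025 + 0.0081 + 0.0016 + 0.0004 = 0.3726
B_C = 1 / 0.3726 = 2.6838
Σp_Bᵢ² = 0.04² + 0.02² + 0.20² + 0.05² + 0.69² = 0.0016 + 0.0004 + 0.0400 + 0.0025 + 0.4761 = 0.5206
B_B = 1 / 0.5206 = 1.9209
Σp_Dᵢ² = 0.24² + 0.27² + 0.07² + 0.19² + 0.23² = 0.0576 + 0.0729 + 0.0049 + 0.0361 + 0.0529 = 0.2244
B_D = 1 / 0.2244 = 4.4563
Σp_Aᵢ² = 0.45² + 0.06² + 0.25² + 0.19² + 0.05² = 0.2025 + 0.0036 + 0.0625 + 0.0361 + 0.0025 = 0.3072
B_A = 1 / 0.3072 = 3.2552
Ranking by B (broadest → narrowest): Species D (4.46) > Species A (3.26) > Species C (2.68) > Species B (1.92)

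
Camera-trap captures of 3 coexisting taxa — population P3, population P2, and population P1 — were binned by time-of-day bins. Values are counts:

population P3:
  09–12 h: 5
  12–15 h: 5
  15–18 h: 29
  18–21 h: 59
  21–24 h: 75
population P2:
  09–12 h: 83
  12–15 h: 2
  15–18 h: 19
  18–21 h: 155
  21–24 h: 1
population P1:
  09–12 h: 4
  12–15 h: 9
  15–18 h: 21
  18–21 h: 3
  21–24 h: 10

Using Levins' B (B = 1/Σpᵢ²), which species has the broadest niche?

population P1

Proportions for population P3 (n=173): 5/173=0.0289, 5/173=0.0289, 29/173=0.1676, 59/173=0.3410, 75/173=0.4335
Proportions for population P2 (n=260): 83/260=0.3192, 2/260=0.0077, 19/260=0.0731, 155/260=0.5962, 1/260=0.0038
Proportions for population P1 (n=47): 4/47=0.0851, 9/47=0.1915, 21/47=0.4468, 3/47=0.0638, 10/47=0.2128
Σp_P3ᵢ² = 0.0289² + 0.0289² + 0.1676² + 0.3410² + 0.4335² = 0.000835 + 0.000835 + 0.028090 + 0.116281 + 0.187922 = 0.333963
B_P3 = 1 / 0.333963 = 2.9943
Σp_P2ᵢ² = 0.3192² + 0.0077² + 0.0731² + 0.5962² + 0.0038² = 0.101889 + 0.000059 + 0.005344 + 0.355454 + 0.000014 = 0.462760
B_P2 = 1 / 0.462760 = 2.1609
Σp_P1ᵢ² = 0.0851² + 0.1915² + 0.4468² + 0.0638² + 0.2128² = 0.007242 + 0.036672 + 0.199630 + 0.004070 + 0.045284 = 0.292898
B_P1 = 1 / 0.292898 = 3.4142
Highest B → broadest niche (most generalist): population P1 (B = 3.41).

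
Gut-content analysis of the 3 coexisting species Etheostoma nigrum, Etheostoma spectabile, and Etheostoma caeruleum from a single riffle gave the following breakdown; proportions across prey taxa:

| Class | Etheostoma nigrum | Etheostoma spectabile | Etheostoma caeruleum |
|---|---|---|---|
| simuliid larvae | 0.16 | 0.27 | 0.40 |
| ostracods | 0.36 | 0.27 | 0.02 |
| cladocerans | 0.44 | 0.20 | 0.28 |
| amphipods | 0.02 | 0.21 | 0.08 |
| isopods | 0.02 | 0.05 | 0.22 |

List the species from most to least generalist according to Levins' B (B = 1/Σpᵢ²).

Etheostoma spectabile > Etheostoma caeruleum > Etheostoma nigrum

Σp_nigrᵢ² = 0.16² + 0.36² + 0.44² + 0.02² + 0.02² = 0.0256 + 0.1296 + 0.1936 + 0.0004 + 0.0004 = 0.3496
B_nigr = 1 / 0.3496 = 2.8604
Σp_specᵢ² = 0.27² + 0.27² + 0.20² + 0.21² + 0.05² = 0.0729 + 0.0729 + 0.0400 + 0.0441 + 0.0025 = 0.2324
B_spec = 1 / 0.2324 = 4.3029
Σp_caerᵢ² = 0.40² + 0.02² + 0.28² + 0.08² + 0.22² = 0.1600 + 0.0004 + 0.0784 + 0.0064 + 0.0484 = 0.2936
B_caer = 1 / 0.2936 = 3.4060
Ranking by B (broadest → narrowest): Etheostoma spectabile (4.30) > Etheostoma caeruleum (3.41) > Etheostoma nigrum (2.86)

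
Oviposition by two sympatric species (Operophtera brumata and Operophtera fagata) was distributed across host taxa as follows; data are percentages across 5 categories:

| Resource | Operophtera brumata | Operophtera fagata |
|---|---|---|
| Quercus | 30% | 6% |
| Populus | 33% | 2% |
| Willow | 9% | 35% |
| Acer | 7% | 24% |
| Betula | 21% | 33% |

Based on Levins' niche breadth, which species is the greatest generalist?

Operophtera brumata

Convert percentages to proportions (divide by 100).
Σp_brumᵢ² = 0.30² + 0.33² + 0.09² + 0.07² + 0.21² = 0.0900 + 0.1089 + 0.0081 + 0.0049 + 0.0441 = 0.2560
B_brum = 1 / 0.2560 = 3.9063
Σp_fagaᵢ² = 0.06² + 0.02² + 0.35² + 0.24² + 0.33² = 0.0036 + 0.0004 + 0.1225 + 0.0576 + 0.1089 = 0.2930
B_faga = 1 / 0.2930 = 3.4130
Highest B → broadest niche (most generalist): Operophtera brumata (B = 3.91).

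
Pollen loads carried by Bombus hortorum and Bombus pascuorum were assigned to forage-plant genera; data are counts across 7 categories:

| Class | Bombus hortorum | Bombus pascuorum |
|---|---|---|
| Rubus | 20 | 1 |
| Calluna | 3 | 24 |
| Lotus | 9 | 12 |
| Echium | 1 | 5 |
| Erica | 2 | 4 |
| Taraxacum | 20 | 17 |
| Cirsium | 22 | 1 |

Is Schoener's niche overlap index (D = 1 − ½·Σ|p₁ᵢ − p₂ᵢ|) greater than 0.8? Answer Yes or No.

Proportions for Bombus hortorum (n=77): 20/77=0.2597, 3/77=0.0390, 9/77=0.1169, 1/77=0.0130, 2/77=0.0260, 20/77=0.2597, 22/77=0.2857
Proportions for Bombus pascuorum (n=64): 1/64=0.0156, 24/64=0.3750, 12/64=0.1875, 5/64=0.0781, 4/64=0.0625, 17/64=0.2656, 1/64=0.0156
Σ|p₁ᵢ − p₂ᵢ| = 0.2441 + 0.3360 + 0.0706 + 0.0651 + 0.0365 + 0.0059 + 0.2701 = 1.0283
D = 1 − ½ × 1.0283 = 1 − 0.51415 = 0.48585
D = 0.48585 < 0.8 → No.

No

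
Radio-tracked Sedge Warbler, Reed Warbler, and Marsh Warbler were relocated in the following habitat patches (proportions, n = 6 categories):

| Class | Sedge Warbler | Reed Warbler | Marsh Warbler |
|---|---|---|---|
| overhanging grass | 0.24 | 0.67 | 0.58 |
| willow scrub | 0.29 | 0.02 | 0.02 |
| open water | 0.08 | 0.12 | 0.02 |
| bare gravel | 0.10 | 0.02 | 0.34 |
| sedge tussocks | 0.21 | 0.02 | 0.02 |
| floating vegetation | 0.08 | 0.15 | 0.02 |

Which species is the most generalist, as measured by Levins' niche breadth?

Sedge Warbler

Σp_Sedgᵢ² = 0.24² + 0.29² + 0.08² + 0.10² + 0.21² + 0.08² = 0.0576 + 0.0841 + 0.0064 + 0.0100 + 0.0441 + 0.0064 = 0.2086
B_Sedg = 1 / 0.2086 = 4.7939
Σp_Reedᵢ² = 0.67² + 0.02² + 0.12² + 0.02² + 0.02² + 0.15² = 0.4489 + 0.0004 + 0.0144 + 0.0004 + 0.0004 + 0.0225 = 0.4870
B_Reed = 1 / 0.4870 = 2.0534
Σp_Marsᵢ² = 0.58² + 0.02² + 0.02² + 0.34² + 0.02² + 0.02² = 0.3364 + 0.0004 + 0.0004 + 0.1156 + 0.0004 + 0.0004 = 0.4536
B_Mars = 1 / 0.4536 = 2.2046
Highest B → broadest niche (most generalist): Sedge Warbler (B = 4.79).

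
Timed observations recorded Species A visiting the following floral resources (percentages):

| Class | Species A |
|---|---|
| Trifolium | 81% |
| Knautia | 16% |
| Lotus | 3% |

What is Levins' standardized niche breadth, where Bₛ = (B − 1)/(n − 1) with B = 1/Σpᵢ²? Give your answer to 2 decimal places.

Convert percentages to proportions (divide by 100).
Σpᵢ² = 0.81² + 0.16² + 0.03² = 0.6561 + 0.0256 + 0.0009 = 0.6826
B = 1 / 0.6826 = 1.4650
Bₛ = (B − 1)/(n − 1) = (1.4650 − 1)/(3 − 1) = 0.4650/2 = 0.2325

0.23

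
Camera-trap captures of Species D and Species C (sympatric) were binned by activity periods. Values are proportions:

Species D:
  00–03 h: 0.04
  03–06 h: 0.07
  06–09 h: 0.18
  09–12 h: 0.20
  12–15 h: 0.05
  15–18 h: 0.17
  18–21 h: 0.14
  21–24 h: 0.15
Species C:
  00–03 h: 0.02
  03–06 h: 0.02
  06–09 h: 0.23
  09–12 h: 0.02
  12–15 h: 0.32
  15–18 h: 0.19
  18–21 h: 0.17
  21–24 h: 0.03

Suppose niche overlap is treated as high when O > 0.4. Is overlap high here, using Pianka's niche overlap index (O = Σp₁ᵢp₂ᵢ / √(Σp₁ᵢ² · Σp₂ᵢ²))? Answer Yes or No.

Yes

Σ p₁ᵢp₂ᵢ = 0.0008 + 0.0014 + 0.0414 + 0.0040 + 0.0160 + 0.0323 + 0.0238 + 0.0045 = 0.1242
Σp_1ᵢ² = 0.04² + 0.07² + 0.18² + 0.20² + 0.05² + 0.17² + 0.14² + 0.15² = 0.0016 + 0.0049 + 0.0324 + 0.0400 + 0.0025 + 0.0289 + 0.0196 + 0.0225 = 0.1524
Σp_2ᵢ² = 0.02² + 0.02² + 0.23² + 0.02² + 0.32² + 0.19² + 0.17² + 0.03² = 0.0004 + 0.0004 + 0.0529 + 0.0004 + 0.1024 + 0.0361 + 0.0289 + 0.0009 = 0.2224
O = 0.1242 / √(0.1524 × 0.2224) = 0.1242 / 0.18410 = 0.6746
O = 0.6746 > 0.4 → Yes.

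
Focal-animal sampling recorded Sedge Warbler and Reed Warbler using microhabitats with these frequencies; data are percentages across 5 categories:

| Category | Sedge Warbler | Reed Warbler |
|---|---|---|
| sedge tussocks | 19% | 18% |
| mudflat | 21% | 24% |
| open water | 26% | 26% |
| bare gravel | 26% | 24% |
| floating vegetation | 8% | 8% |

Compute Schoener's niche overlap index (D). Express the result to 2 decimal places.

0.97

Convert percentages to proportions (divide by 100).
Σ|p₁ᵢ − p₂ᵢ| = 0.01 + 0.03 + 0.00 + 0.02 + 0.00 = 0.06
D = 1 − ½ × 0.06 = 1 − 0.030 = 0.9700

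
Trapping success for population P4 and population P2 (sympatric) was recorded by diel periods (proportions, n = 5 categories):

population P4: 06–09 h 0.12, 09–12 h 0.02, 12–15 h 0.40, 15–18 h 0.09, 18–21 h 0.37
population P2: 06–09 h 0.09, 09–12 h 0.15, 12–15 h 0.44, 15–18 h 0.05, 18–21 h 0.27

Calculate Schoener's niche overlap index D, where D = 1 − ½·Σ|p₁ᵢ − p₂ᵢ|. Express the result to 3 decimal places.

0.830

Σ|p₁ᵢ − p₂ᵢ| = 0.03 + 0.13 + 0.04 + 0.04 + 0.10 = 0.34
D = 1 − ½ × 0.34 = 1 − 0.170 = 0.83000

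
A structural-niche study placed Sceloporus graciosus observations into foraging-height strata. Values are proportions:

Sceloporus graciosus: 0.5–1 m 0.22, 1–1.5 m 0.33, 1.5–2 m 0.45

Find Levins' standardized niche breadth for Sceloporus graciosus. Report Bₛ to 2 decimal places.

Σpᵢ² = 0.22² + 0.33² + 0.45² = 0.0484 + 0.1089 + 0.2025 = 0.3598
B = 1 / 0.3598 = 2.7793
Bₛ = (B − 1)/(n − 1) = (2.7793 − 1)/(3 − 1) = 1.7793/2 = 0.8897

0.89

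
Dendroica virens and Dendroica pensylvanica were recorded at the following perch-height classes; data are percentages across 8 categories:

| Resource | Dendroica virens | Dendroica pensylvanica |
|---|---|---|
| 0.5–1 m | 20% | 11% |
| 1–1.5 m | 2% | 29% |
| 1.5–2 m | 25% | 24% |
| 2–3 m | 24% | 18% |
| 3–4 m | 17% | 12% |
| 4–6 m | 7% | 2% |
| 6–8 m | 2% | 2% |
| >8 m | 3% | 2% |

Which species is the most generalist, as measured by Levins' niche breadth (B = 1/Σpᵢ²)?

Dendroica virens

Convert percentages to proportions (divide by 100).
Σp_vireᵢ² = 0.20² + 0.02² + 0.25² + 0.24² + 0.17² + 0.07² + 0.02² + 0.03² = 0.0400 + 0.0004 + 0.0625 + 0.0576 + 0.0289 + 0.0049 + 0.0004 + 0.0009 = 0.1956
B_vire = 1 / 0.1956 = 5.1125
Σp_pensᵢ² = 0.11² + 0.29² + 0.24² + 0.18² + 0.12² + 0.02² + 0.02² + 0.02² = 0.0121 + 0.0841 + 0.0576 + 0.0324 + 0.0144 + 0.0004 + 0.0004 + 0.0004 = 0.2018
B_pens = 1 / 0.2018 = 4.9554
Highest B → broadest niche (most generalist): Dendroica virens (B = 5.11).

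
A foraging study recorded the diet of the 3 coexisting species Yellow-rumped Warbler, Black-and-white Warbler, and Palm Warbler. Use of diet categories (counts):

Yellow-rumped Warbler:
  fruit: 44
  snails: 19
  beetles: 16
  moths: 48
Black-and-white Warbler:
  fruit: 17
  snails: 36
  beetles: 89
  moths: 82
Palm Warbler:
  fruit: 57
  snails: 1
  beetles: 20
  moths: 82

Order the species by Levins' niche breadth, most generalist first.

Yellow-rumped Warbler > Black-and-white Warbler > Palm Warbler

Proportions for Yellow-rumped Warbler (n=127): 44/127=0.3465, 19/127=0.1496, 16/127=0.1260, 48/127=0.3780
Proportions for Black-and-white Warbler (n=224): 17/224=0.0759, 36/224=0.1607, 89/224=0.3973, 82/224=0.3661
Proportions for Palm Warbler (n=160): 57/160=0.3563, 1/160=0.0063, 20/160=0.1250, 82/160=0.5125
Σp_Yellᵢ² = 0.3465² + 0.1496² + 0.1260² + 0.3780² = 0.120062 + 0.022380 + 0.015876 + 0.142884 = 0.301202
B_Yell = 1 / 0.301202 = 3.3200
Σp_Blacᵢ² = 0.0759² + 0.1607² + 0.3973² + 0.3661² = 0.005761 + 0.025824 + 0.157847 + 0.134029 = 0.323461
B_Blac = 1 / 0.323461 = 3.0916
Σp_Palmᵢ² = 0.3563² + 0.0063² + 0.1250² + 0.5125² = 0.126950 + 0.000040 + 0.015625 + 0.262656 = 0.405271
B_Palm = 1 / 0.405271 = 2.4675
Ranking by B (broadest → narrowest): Yellow-rumped Warbler (3.32) > Black-and-white Warbler (3.09) > Palm Warbler (2.47)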